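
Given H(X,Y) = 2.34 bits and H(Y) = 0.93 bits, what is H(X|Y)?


H(X|Y) = H(X,Y) - H(Y) = 2.34 - 0.93 = 1.41

1.41 bits


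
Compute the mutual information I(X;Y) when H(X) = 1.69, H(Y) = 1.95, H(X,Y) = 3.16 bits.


I(X;Y) = H(X) + H(Y) - H(X,Y) = 1.69 + 1.95 - 3.16 = 0.48

0.48 bits


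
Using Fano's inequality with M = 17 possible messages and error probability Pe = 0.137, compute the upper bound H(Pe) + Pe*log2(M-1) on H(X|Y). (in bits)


H(Pe) = -Pe*log2(Pe) - (1-Pe)*log2(1-Pe) = -0.137*log2(0.137) - 0.863*log2(0.863) = 0.392882 + 0.183446 = 0.5763. Pe*log2(M-1) = 0.137*log2(16) = 0.548000. Bound = H(Pe) + Pe*log2(M-1) = 0.392882 + 0.183446 + 0.548000 = 1.1243

1.1243 bits


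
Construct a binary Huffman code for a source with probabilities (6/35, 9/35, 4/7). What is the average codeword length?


Huffman construction (repeatedly merge the two least-probable nodes; each merge adds 1 bit to every symbol beneath it): 6/35 + 9/35 = 3/7; 3/7 + 4/7 = 1. Resulting codeword lengths (in the order the probabilities were given): (2, 2, 1). L_avg = sum(p_i * l_i) = 6/35*2 + 9/35*2 + 4/7*1 = 10/7 = 1.4286

1.4286 bits


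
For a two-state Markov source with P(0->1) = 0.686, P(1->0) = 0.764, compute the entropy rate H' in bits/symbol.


Stationary distribution: pi_0 = p10/(p01+p10) = 0.5269, pi_1 = 0.4731. Entropy rate H' = pi_0*H(p01) + pi_1*H(p10) = 0.5269*0.8977 + 0.4731*0.7883 = 0.846

0.846 bits/symbol


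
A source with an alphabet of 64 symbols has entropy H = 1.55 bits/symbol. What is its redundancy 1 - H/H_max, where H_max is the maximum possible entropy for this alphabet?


H_max = log2(K) = log2(64) = 6.0 bits/symbol. Redundancy = 1 - H/H_max = 1 - 1.55/6.0 = 1 - 0.2583 = 0.7417

0.7417


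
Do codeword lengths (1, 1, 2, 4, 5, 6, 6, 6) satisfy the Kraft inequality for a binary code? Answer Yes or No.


Kraft sum = sum(2^(-l_i)) = 1.3906, need <= 1. Result: violated (a binary prefix-free code with these lengths cannot exist)

No


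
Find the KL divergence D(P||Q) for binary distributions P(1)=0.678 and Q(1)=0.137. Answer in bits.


KL = p*log2(p/q) + (1-p)*log2((1-p)/(1-q)) = 0.678*log2(0.678/0.137) + 0.322*log2(0.322/0.863) = 1.1062

1.1062 bits


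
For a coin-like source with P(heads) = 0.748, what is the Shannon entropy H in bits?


H = -p*log2(p) - (1-p)*log2(1-p). -0.748*log2(0.748) = 0.313330; -0.252*log2(0.252) = 0.501103. H = 0.313330 + 0.501103 = 0.8144

0.8144 bits


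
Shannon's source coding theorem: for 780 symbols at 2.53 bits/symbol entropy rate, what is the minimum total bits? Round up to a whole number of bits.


Minimum bits >= n * H = 780 * 2.53 = 1973.4, rounded up to a whole number of bits = 1974

1974 bits


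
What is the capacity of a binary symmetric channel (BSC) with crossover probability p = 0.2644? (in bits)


H(p) = -p*log2(p) - (1-p)*log2(1-p) = -0.2644*log2(0.2644) - 0.7356*log2(0.7356) = 0.507438 + 0.325876 = 0.8333. C = 1 - H(p) = 1 - 0.8333 = 0.1667

0.1667 bits


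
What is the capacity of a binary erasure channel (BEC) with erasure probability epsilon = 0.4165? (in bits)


C = 1 - epsilon = 1 - 0.4165 = 0.5835

0.5835 bits


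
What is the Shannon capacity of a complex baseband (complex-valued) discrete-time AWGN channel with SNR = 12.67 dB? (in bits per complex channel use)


SNR_linear = 10^(12.67/10) = 18.4927; C = log2(1 + SNR_linear) = log2(1 + 18.4927) = 4.2849

4.2849 bits/channel use


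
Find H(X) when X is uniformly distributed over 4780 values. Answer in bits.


H = log2(n) = log2(4780) = 12.2228

12.2228 bits


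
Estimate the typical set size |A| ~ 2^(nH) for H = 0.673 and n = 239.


log2|A_typical| = nH = 239 * 0.673 = 160.847, so |A_typical| ~ 2^160.847 = 2.629e+48

2.629e+48


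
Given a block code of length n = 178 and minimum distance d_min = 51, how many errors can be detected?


Detection capability = d_min - 1 = 51 - 1 = 50

50 errors


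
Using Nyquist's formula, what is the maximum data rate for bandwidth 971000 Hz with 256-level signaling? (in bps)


Rate = 2 * B * log2(M) = 2 * 971000 * 8.0 = 15536000.0

15536000.0 bps


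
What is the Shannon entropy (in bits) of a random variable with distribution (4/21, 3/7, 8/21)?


H = -sum(p_i * log2(p_i)). Terms: -(4/21)*log2(4/21) = 0.455680; -(3/7)*log2(3/7) = 0.523882; -(8/21)*log2(8/21) = 0.530407. H = 0.455680 + 0.523882 + 0.530407 = 1.51

1.51 bits


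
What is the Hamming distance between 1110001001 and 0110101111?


Count differing positions: ^ . . . ^ . . ^ ^ . = 4 differences

4


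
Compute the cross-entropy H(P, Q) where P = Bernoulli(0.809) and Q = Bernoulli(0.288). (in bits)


H(P,Q) = -p*log2(q) - (1-p)*log2(1-q). -0.809*log2(0.288) = 1.452850; -0.191*log2(0.712) = 0.093600. H(P,Q) = 1.452850 + 0.093600 = 1.5464

1.5464 bits


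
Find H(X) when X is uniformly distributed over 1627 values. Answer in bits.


H = log2(n) = log2(1627) = 10.668

10.668 bits


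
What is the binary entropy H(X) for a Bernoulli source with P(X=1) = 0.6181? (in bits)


H = -p*log2(p) - (1-p)*log2(1-p). -0.6181*log2(0.6181) = 0.429016; -0.3819*log2(0.3819) = 0.530357. H = 0.429016 + 0.530357 = 0.9594

0.9594 bits


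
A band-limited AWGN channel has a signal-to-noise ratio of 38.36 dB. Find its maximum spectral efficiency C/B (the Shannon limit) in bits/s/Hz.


SNR_linear = 10^(38.36/10) = 6854.8823; C/B = log2(1 + SNR_linear) = log2(1 + 6854.8823) = 12.7431

12.7431 bits/s/Hz


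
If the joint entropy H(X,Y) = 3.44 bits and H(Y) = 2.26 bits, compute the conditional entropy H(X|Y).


H(X|Y) = H(X,Y) - H(Y) = 3.44 - 2.26 = 1.18

1.18 bits


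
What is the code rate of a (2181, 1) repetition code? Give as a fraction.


Rate = k/n = 1/2181

1/2181


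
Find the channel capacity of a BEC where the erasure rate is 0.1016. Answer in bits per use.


C = 1 - epsilon = 1 - 0.1016 = 0.8984

0.8984 bits


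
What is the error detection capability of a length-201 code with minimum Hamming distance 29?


Detection capability = d_min - 1 = 29 - 1 = 28

28 errors


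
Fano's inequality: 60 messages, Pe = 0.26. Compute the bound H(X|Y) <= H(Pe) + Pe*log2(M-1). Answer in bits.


H(Pe) = -Pe*log2(Pe) - (1-Pe)*log2(1-Pe) = -0.26*log2(0.26) - 0.74*log2(0.74) = 0.505288 + 0.321458 = 0.8267. Pe*log2(M-1) = 0.26*log2(59) = 1.529487. Bound = H(Pe) + Pe*log2(M-1) = 0.505288 + 0.321458 + 1.529487 = 2.3562

2.3562 bits


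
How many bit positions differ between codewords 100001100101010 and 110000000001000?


Count differing positions: . ^ . . . ^ ^ . . ^ . . . ^ . = 5 differences

5


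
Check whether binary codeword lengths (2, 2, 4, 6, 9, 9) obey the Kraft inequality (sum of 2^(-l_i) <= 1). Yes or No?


Kraft sum = sum(2^(-l_i)) = 0.582, need <= 1. Result: satisfied (a binary prefix-free code with these lengths exists)

Yes


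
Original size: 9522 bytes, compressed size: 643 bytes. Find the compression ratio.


Ratio = original / compressed = 9522 / 643 = 14.8087

14.8087


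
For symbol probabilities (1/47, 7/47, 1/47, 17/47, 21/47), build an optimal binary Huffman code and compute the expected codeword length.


Huffman construction (repeatedly merge the two least-probable nodes; each merge adds 1 bit to every symbol beneath it): 1/47 + 1/47 = 2/47; 2/47 + 7/47 = 9/47; 9/47 + 17/47 = 26/47; 21/47 + 26/47 = 1. Resulting codeword lengths (in the order the probabilities were given): (4, 3, 4, 2, 1). L_avg = sum(p_i * l_i) = 1/47*4 + 7/47*3 + 1/47*4 + 17/47*2 + 21/47*1 = 84/47 = 1.7872

1.7872 bits


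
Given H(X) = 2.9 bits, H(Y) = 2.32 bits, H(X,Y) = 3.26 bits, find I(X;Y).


I(X;Y) = H(X) + H(Y) - H(X,Y) = 2.9 + 2.32 - 3.26 = 1.96

1.96 bits


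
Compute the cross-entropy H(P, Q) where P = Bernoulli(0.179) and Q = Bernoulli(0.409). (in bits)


H(P,Q) = -p*log2(q) - (1-p)*log2(1-q). -0.179*log2(0.409) = 0.230879; -0.821*log2(0.591) = 0.622950. H(P,Q) = 0.230879 + 0.622950 = 0.8538

0.8538 bits


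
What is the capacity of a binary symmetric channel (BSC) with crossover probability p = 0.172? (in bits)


H(p) = -p*log2(p) - (1-p)*log2(1-p) = -0.172*log2(0.172) - 0.828*log2(0.828) = 0.436797 + 0.225462 = 0.6623. C = 1 - H(p) = 1 - 0.6623 = 0.3377

0.3377 bits


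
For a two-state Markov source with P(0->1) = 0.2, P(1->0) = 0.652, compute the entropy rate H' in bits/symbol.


Stationary distribution: pi_0 = p10/(p01+p10) = 0.7653, pi_1 = 0.2347. Entropy rate H' = pi_0*H(p01) + pi_1*H(p10) = 0.7653*0.7219 + 0.2347*0.9323 = 0.7713

0.7713 bits/symbol


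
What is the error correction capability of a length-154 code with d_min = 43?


Correction capability = floor((d-1)/2) = floor((43-1)/2) = 21

21 errors


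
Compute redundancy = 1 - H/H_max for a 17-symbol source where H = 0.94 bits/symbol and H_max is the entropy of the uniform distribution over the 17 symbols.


H_max = log2(K) = log2(17) = 4.0875 bits/symbol. Redundancy = 1 - H/H_max = 1 - 0.94/4.0875 = 1 - 0.23 = 0.77

0.77


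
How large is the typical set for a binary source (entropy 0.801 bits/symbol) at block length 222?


log2|A_typical| = nH = 222 * 0.801 = 177.822, so |A_typical| ~ 2^177.822 = 3.387e+53

3.387e+53


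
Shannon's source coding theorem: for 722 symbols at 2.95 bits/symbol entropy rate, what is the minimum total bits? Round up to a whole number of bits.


Minimum bits >= n * H = 722 * 2.95 = 2129.9, rounded up to a whole number of bits = 2130

2130 bits


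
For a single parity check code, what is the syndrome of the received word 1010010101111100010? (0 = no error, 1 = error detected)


Syndrome = XOR of all bits = 1 XOR 0 XOR 1 XOR 0 XOR 0 XOR 1 XOR 0 XOR 1 XOR 0 XOR 1 XOR 1 XOR 1 XOR 1 XOR 1 XOR 0 XOR 0 XOR 0 XOR 1 XOR 0 = 0

0


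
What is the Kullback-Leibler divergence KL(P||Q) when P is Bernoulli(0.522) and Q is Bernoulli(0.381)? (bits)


KL = p*log2(p/q) + (1-p)*log2((1-p)/(1-q)) = 0.522*log2(0.522/0.381) + 0.478*log2(0.478/0.619) = 0.0589

0.0589 bits


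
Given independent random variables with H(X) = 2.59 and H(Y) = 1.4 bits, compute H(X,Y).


For independent variables, H(X,Y) = H(X) + H(Y) = 2.59 + 1.4 = 3.99

3.99 bits


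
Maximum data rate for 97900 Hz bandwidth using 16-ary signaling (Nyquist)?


Rate = 2 * B * log2(M) = 2 * 97900 * 4.0 = 783200.0

783200.0 bps


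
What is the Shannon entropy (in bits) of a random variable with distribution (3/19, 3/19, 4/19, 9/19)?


H = -sum(p_i * log2(p_i)). Terms: -(3/19)*log2(3/19) = 0.420468; -(3/19)*log2(3/19) = 0.420468; -(4/19)*log2(4/19) = 0.473248; -(9/19)*log2(9/19) = 0.510633. H = 0.420468 + 0.420468 + 0.473248 + 0.510633 = 1.8248

1.8248 bits


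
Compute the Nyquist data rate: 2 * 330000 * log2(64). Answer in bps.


Rate = 2 * B * log2(M) = 2 * 330000 * 6.0 = 3960000.0

3960000.0 bps


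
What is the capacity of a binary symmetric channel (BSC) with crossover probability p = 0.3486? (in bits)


H(p) = -p*log2(p) - (1-p)*log2(1-p) = -0.3486*log2(0.3486) - 0.6514*log2(0.6514) = 0.529996 + 0.402816 = 0.9328. C = 1 - H(p) = 1 - 0.9328 = 0.0672

0.0672 bits


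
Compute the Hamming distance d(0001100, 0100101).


Count differing positions: . ^ . ^ . . ^ = 3 differences

3


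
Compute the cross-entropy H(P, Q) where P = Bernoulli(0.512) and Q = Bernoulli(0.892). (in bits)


H(P,Q) = -p*log2(q) - (1-p)*log2(1-q). -0.512*log2(0.892) = 0.084421; -0.488*log2(0.108) = 1.566918. H(P,Q) = 0.084421 + 1.566918 = 1.6513

1.6513 bits


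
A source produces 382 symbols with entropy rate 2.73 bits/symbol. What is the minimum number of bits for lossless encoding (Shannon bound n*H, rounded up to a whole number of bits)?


Minimum bits >= n * H = 382 * 2.73 = 1042.86, rounded up to a whole number of bits = 1043

1043 bits


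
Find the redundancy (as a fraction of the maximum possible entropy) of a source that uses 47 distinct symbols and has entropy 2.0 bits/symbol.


H_max = log2(K) = log2(47) = 5.5546 bits/symbol. Redundancy = 1 - H/H_max = 1 - 2.0/5.5546 = 1 - 0.3601 = 0.6399

0.6399


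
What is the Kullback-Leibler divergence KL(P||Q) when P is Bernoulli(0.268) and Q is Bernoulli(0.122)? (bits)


KL = p*log2(p/q) + (1-p)*log2((1-p)/(1-q)) = 0.268*log2(0.268/0.122) + 0.732*log2(0.732/0.878) = 0.1122

0.1122 bits


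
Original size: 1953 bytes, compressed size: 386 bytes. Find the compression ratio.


Ratio = original / compressed = 1953 / 386 = 5.0596

5.0596


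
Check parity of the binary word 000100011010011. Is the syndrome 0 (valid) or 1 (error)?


Syndrome = XOR of all bits = 0 XOR 0 XOR 0 XOR 1 XOR 0 XOR 0 XOR 0 XOR 1 XOR 1 XOR 0 XOR 1 XOR 0 XOR 0 XOR 1 XOR 1 = 0

0


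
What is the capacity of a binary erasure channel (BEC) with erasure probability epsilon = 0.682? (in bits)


C = 1 - epsilon = 1 - 0.682 = 0.318

0.318 bits


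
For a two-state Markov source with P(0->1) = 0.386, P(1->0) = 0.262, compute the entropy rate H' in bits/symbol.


Stationary distribution: pi_0 = p10/(p01+p10) = 0.4043, pi_1 = 0.5957. Entropy rate H' = pi_0*H(p01) + pi_1*H(p10) = 0.4043*0.9622 + 0.5957*0.8297 = 0.8833

0.8833 bits/symbol


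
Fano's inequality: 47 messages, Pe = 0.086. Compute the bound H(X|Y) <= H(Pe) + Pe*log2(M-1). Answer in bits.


H(Pe) = -Pe*log2(Pe) - (1-Pe)*log2(1-Pe) = -0.086*log2(0.086) - 0.914*log2(0.914) = 0.304399 + 0.118577 = 0.423. Pe*log2(M-1) = 0.086*log2(46) = 0.475026. Bound = H(Pe) + Pe*log2(M-1) = 0.304399 + 0.118577 + 0.475026 = 0.898

0.898 bits


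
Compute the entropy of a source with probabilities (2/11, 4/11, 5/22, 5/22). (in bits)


H = -sum(p_i * log2(p_i)). Terms: -(2/11)*log2(2/11) = 0.447169; -(4/11)*log2(4/11) = 0.530702; -(5/22)*log2(5/22) = 0.485796; -(5/22)*log2(5/22) = 0.485796. H = 0.447169 + 0.530702 + 0.485796 + 0.485796 = 1.9495

1.9495 bits


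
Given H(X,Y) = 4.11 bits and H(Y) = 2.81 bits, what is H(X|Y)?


H(X|Y) = H(X,Y) - H(Y) = 4.11 - 2.81 = 1.3

1.3 bits


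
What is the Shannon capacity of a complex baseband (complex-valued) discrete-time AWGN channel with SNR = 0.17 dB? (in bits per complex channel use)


SNR_linear = 10^(0.17/10) = 1.0399; C = log2(1 + SNR_linear) = log2(1 + 1.0399) = 1.0285

1.0285 bits/channel use


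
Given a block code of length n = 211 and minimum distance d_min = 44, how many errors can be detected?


Detection capability = d_min - 1 = 44 - 1 = 43

43 errors


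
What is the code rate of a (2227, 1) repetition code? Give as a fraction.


Rate = k/n = 1/2227

1/2227


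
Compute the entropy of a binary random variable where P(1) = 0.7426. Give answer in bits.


H = -p*log2(p) - (1-p)*log2(1-p). -0.7426*log2(0.7426) = 0.318830; -0.2574*log2(0.2574) = 0.503968. H = 0.318830 + 0.503968 = 0.8228

0.8228 bits


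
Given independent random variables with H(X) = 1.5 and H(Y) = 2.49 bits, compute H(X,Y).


For independent variables, H(X,Y) = H(X) + H(Y) = 1.5 + 2.49 = 3.99

3.99 bits


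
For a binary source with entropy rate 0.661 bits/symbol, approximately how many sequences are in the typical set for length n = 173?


log2|A_typical| = nH = 173 * 0.661 = 114.353, so |A_typical| ~ 2^114.353 = 2.653e+34

2.653e+34


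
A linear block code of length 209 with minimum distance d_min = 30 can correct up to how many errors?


Correction capability = floor((d-1)/2) = floor((30-1)/2) = 14

14 errors


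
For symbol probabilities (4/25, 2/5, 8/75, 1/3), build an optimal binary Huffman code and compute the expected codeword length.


Huffman construction (repeatedly merge the two least-probable nodes; each merge adds 1 bit to every symbol beneath it): 8/75 + 4/25 = 4/15; 4/15 + 1/3 = 3/5; 2/5 + 3/5 = 1. Resulting codeword lengths (in the order the probabilities were given): (3, 1, 3, 2). L_avg = sum(p_i * l_i) = 4/25*3 + 2/5*1 + 8/75*3 + 1/3*2 = 28/15 = 1.8667

1.8667 bits


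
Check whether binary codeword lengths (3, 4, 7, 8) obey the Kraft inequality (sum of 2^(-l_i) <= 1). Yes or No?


Kraft sum = sum(2^(-l_i)) = 0.1992, need <= 1. Result: satisfied (a binary prefix-free code with these lengths exists)

Yes


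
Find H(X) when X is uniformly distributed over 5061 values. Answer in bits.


H = log2(n) = log2(5061) = 12.3052

12.3052 bits


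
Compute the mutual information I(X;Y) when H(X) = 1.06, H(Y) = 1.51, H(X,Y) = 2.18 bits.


I(X;Y) = H(X) + H(Y) - H(X,Y) = 1.06 + 1.51 - 2.18 = 0.39

0.39 bits


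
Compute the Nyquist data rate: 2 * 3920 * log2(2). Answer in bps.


Rate = 2 * B * log2(M) = 2 * 3920 * 1.0 = 7840.0

7840.0 bps


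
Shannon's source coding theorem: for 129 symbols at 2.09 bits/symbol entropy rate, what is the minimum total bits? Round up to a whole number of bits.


Minimum bits >= n * H = 129 * 2.09 = 269.61, rounded up to a whole number of bits = 270

270 bits


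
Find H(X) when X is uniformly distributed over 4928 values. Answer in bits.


H = log2(n) = log2(4928) = 12.2668

12.2668 bits


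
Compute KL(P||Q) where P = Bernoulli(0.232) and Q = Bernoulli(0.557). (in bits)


KL = p*log2(p/q) + (1-p)*log2((1-p)/(1-q)) = 0.232*log2(0.232/0.557) + 0.768*log2(0.768/0.443) = 0.3165

0.3165 bits


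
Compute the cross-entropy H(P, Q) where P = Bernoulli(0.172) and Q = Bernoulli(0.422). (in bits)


H(P,Q) = -p*log2(q) - (1-p)*log2(1-q). -0.172*log2(0.422) = 0.214086; -0.828*log2(0.578) = 0.654831. H(P,Q) = 0.214086 + 0.654831 = 0.8689

0.8689 bits


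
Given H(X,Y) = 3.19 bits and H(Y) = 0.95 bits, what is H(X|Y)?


H(X|Y) = H(X,Y) - H(Y) = 3.19 - 0.95 = 2.24

2.24 bits


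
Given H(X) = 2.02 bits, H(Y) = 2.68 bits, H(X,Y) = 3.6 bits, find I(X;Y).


I(X;Y) = H(X) + H(Y) - H(X,Y) = 2.02 + 2.68 - 3.6 = 1.1

1.1 bits


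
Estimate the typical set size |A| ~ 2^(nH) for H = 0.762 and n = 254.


log2|A_typical| = nH = 254 * 0.762 = 193.548, so |A_typical| ~ 2^193.548 = 1.835e+58

1.835e+58


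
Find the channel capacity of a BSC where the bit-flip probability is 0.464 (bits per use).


H(p) = -p*log2(p) - (1-p)*log2(1-p) = -0.464*log2(0.464) - 0.536*log2(0.536) = 0.514021 + 0.482237 = 0.9963. C = 1 - H(p) = 1 - 0.9963 = 0.0037

0.0037 bits


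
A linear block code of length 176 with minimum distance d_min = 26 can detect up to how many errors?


Detection capability = d_min - 1 = 26 - 1 = 25

25 errors


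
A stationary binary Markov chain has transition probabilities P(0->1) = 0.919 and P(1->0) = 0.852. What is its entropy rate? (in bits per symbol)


Stationary distribution: pi_0 = p10/(p01+p10) = 0.4811, pi_1 = 0.5189. Entropy rate H' = pi_0*H(p01) + pi_1*H(p10) = 0.4811*0.4057 + 0.5189*0.6048 = 0.509

0.509 bits/symbol


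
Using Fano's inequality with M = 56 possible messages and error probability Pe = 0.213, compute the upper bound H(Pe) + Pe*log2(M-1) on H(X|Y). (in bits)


H(Pe) = -Pe*log2(Pe) - (1-Pe)*log2(1-Pe) = -0.213*log2(0.213) - 0.787*log2(0.787) = 0.475219 + 0.271959 = 0.7472. Pe*log2(M-1) = 0.213*log2(55) = 1.231430. Bound = H(Pe) + Pe*log2(M-1) = 0.475219 + 0.271959 + 1.231430 = 1.9786

1.9786 bits


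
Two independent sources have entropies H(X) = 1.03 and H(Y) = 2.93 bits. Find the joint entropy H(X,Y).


For independent variables, H(X,Y) = H(X) + H(Y) = 1.03 + 2.93 = 3.96

3.96 bits


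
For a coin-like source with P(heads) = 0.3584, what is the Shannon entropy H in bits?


H = -p*log2(p) - (1-p)*log2(1-p). -0.3584*log2(0.3584) = 0.530560; -0.6416*log2(0.6416) = 0.410787. H = 0.530560 + 0.410787 = 0.9413

0.9413 bits


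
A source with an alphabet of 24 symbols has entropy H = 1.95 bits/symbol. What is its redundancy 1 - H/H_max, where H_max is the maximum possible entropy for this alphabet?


H_max = log2(K) = log2(24) = 4.585 bits/symbol. Redundancy = 1 - H/H_max = 1 - 1.95/4.585 = 1 - 0.4253 = 0.5747

0.5747


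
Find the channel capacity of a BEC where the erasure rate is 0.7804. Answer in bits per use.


C = 1 - epsilon = 1 - 0.7804 = 0.2196

0.2196 bits


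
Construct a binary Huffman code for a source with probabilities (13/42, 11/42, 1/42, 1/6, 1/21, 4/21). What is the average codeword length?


Huffman construction (repeatedly merge the two least-probable nodes; each merge adds 1 bit to every symbol beneath it): 1/42 + 1/21 = 1/14; 1/14 + 1/6 = 5/21; 4/21 + 5/21 = 3/7; 11/42 + 13/42 = 4/7; 3/7 + 4/7 = 1. Resulting codeword lengths (in the order the probabilities were given): (2, 2, 4, 3, 4, 2). L_avg = sum(p_i * l_i) = 13/42*2 + 11/42*2 + 1/42*4 + 1/6*3 + 1/21*4 + 4/21*2 = 97/42 = 2.3095

2.3095 bits


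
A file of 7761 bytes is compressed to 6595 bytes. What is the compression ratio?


Ratio = original / compressed = 7761 / 6595 = 1.1768

1.1768


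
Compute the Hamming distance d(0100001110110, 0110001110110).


Count differing positions: . . ^ . . . . . . . . . . = 1 differences

1


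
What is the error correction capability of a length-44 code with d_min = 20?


Correction capability = floor((d-1)/2) = floor((20-1)/2) = 9

9 errors


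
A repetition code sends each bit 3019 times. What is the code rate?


Rate = k/n = 1/3019

1/3019


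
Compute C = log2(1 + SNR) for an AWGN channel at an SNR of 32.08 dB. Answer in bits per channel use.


SNR_linear = 10^(32.08/10) = 1614.3586; C = log2(1 + SNR_linear) = log2(1 + 1614.3586) = 10.6576

10.6576 bits/channel use


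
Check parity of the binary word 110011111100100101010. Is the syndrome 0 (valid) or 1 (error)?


Syndrome = XOR of all bits = 1 XOR 1 XOR 0 XOR 0 XOR 1 XOR 1 XOR 1 XOR 1 XOR 1 XOR 1 XOR 0 XOR 0 XOR 1 XOR 0 XOR 0 XOR 1 XOR 0 XOR 1 XOR 0 XOR 1 XOR 0 = 0

0


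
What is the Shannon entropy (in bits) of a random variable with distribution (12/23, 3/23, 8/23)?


H = -sum(p_i * log2(p_i)). Terms: -(12/23)*log2(12/23) = 0.489704; -(3/23)*log2(3/23) = 0.383296; -(8/23)*log2(8/23) = 0.529935. H = 0.489704 + 0.383296 + 0.529935 = 1.4029

1.4029 bits


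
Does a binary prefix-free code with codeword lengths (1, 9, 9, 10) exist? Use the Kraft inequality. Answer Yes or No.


Kraft sum = sum(2^(-l_i)) = 0.5049, need <= 1. Result: satisfied (a binary prefix-free code with these lengths exists)

Yes


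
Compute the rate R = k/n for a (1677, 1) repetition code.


Rate = k/n = 1/1677

1/1677


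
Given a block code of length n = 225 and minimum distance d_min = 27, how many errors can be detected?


Detection capability = d_min - 1 = 27 - 1 = 26

26 errors


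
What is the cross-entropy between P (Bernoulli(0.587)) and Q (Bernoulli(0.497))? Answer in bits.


H(P,Q) = -p*log2(q) - (1-p)*log2(1-q). -0.587*log2(0.497) = 0.592096; -0.413*log2(0.503) = 0.409436. H(P,Q) = 0.592096 + 0.409436 = 1.0015

1.0015 bits


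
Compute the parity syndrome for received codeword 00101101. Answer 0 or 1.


Syndrome = XOR of all bits = 0 XOR 0 XOR 1 XOR 0 XOR 1 XOR 1 XOR 0 XOR 1 = 0

0


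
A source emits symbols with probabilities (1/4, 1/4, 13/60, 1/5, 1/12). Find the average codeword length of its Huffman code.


Huffman construction (repeatedly merge the two least-probable nodes; each merge adds 1 bit to every symbol beneath it): 1/12 + 1/5 = 17/60; 13/60 + 1/4 = 7/15; 1/4 + 17/60 = 8/15; 7/15 + 8/15 = 1. Resulting codeword lengths (in the order the probabilities were given): (2, 2, 2, 3, 3). L_avg = sum(p_i * l_i) = 1/4*2 + 1/4*2 + 13/60*2 + 1/5*3 + 1/12*3 = 137/60 = 2.2833

2.2833 bits


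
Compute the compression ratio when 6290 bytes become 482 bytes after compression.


Ratio = original / compressed = 6290 / 482 = 13.0498

13.0498


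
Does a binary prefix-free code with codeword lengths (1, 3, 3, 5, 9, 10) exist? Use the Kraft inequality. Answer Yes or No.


Kraft sum = sum(2^(-l_i)) = 0.7842, need <= 1. Result: satisfied (a binary prefix-free code with these lengths exists)

Yes


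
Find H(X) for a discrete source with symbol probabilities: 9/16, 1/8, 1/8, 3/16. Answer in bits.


H = -sum(p_i * log2(p_i)). Terms: -(9/16)*log2(9/16) = 0.466917; -(1/8)*log2(1/8) = 0.375000; -(1/8)*log2(1/8) = 0.375000; -(3/16)*log2(3/16) = 0.452820. H = 0.466917 + 0.375000 + 0.375000 + 0.452820 = 1.6697

1.6697 bits


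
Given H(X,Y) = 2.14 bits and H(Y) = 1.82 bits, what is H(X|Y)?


H(X|Y) = H(X,Y) - H(Y) = 2.14 - 1.82 = 0.32

0.32 bits


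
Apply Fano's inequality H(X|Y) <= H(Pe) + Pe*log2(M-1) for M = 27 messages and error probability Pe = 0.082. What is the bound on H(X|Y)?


H(Pe) = -Pe*log2(Pe) - (1-Pe)*log2(1-Pe) = -0.082*log2(0.082) - 0.918*log2(0.918) = 0.295875 + 0.113312 = 0.4092. Pe*log2(M-1) = 0.082*log2(26) = 0.385436. Bound = H(Pe) + Pe*log2(M-1) = 0.295875 + 0.113312 + 0.385436 = 0.7946

0.7946 bits


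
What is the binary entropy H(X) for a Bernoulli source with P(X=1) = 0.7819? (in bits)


H = -p*log2(p) - (1-p)*log2(1-p). -0.7819*log2(0.7819) = 0.277531; -0.2181*log2(0.2181) = 0.479152. H = 0.277531 + 0.479152 = 0.7567

0.7567 bits


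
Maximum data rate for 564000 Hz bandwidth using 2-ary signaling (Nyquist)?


Rate = 2 * B * log2(M) = 2 * 564000 * 1.0 = 1128000.0

1128000.0 bps


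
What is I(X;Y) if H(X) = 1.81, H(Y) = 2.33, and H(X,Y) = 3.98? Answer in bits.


I(X;Y) = H(X) + H(Y) - H(X,Y) = 1.81 + 2.33 - 3.98 = 0.16

0.16 bits


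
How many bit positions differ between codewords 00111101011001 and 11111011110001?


Count differing positions: ^ ^ . . . ^ ^ . ^ . ^ . . . = 6 differences

6


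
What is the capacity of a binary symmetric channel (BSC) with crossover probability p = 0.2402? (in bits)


H(p) = -p*log2(p) - (1-p)*log2(1-p) = -0.2402*log2(0.2402) - 0.7598*log2(0.7598) = 0.494258 + 0.301115 = 0.7954. C = 1 - H(p) = 1 - 0.7954 = 0.2046

0.2046 bits


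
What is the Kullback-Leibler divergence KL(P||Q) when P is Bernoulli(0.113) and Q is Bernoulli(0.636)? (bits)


KL = p*log2(p/q) + (1-p)*log2((1-p)/(1-q)) = 0.113*log2(0.113/0.636) + 0.887*log2(0.887/0.364) = 0.8581

0.8581 bits


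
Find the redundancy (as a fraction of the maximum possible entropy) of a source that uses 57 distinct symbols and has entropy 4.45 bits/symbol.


H_max = log2(K) = log2(57) = 5.8329 bits/symbol. Redundancy = 1 - H/H_max = 1 - 4.45/5.8329 = 1 - 0.7629 = 0.2371

0.2371


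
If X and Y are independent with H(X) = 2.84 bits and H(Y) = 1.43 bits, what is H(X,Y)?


For independent variables, H(X,Y) = H(X) + H(Y) = 2.84 + 1.43 = 4.27

4.27 bits


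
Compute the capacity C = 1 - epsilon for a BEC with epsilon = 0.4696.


C = 1 - epsilon = 1 - 0.4696 = 0.5304

0.5304 bits


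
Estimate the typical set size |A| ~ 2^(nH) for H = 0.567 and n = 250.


log2|A_typical| = nH = 250 * 0.567 = 141.75, so |A_typical| ~ 2^141.75 = 4.688e+42

4.688e+42


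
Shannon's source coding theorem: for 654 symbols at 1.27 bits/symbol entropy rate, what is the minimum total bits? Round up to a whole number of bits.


Minimum bits >= n * H = 654 * 1.27 = 830.58, rounded up to a whole number of bits = 831

831 bits


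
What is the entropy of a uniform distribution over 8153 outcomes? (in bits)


H = log2(n) = log2(8153) = 12.9931

12.9931 bits


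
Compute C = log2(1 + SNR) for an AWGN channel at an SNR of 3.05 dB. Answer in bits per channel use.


SNR_linear = 10^(3.05/10) = 2.0184; C = log2(1 + SNR_linear) = log2(1 + 2.0184) = 1.5938

1.5938 bits/channel use


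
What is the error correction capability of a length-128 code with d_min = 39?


Correction capability = floor((d-1)/2) = floor((39-1)/2) = 19

19 errors


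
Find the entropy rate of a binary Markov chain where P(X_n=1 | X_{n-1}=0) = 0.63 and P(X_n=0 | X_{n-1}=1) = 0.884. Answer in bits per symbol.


Stationary distribution: pi_0 = p10/(p01+p10) = 0.5839, pi_1 = 0.4161. Entropy rate H' = pi_0*H(p01) + pi_1*H(p10) = 0.5839*0.9507 + 0.4161*0.5178 = 0.7705

0.7705 bits/symbol


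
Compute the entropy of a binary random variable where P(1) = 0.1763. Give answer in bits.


H = -p*log2(p) - (1-p)*log2(1-p). -0.1763*log2(0.1763) = 0.441437; -0.8237*log2(0.8237) = 0.230479. H = 0.441437 + 0.230479 = 0.6719

0.6719 bits


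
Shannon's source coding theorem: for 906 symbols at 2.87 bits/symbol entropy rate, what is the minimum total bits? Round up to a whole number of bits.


Minimum bits >= n * H = 906 * 2.87 = 2600.22, rounded up to a whole number of bits = 2601

2601 bits


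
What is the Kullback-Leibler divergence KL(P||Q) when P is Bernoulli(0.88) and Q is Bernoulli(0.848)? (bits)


KL = p*log2(p/q) + (1-p)*log2((1-p)/(1-q)) = 0.88*log2(0.88/0.848) + 0.12*log2(0.12/0.152) = 0.0061

0.0061 bits


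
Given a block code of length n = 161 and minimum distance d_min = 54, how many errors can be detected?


Detection capability = d_min - 1 = 54 - 1 = 53

53 errors


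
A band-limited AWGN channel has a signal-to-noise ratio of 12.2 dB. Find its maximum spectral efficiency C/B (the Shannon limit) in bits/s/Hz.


SNR_linear = 10^(12.2/10) = 16.5959; C/B = log2(1 + SNR_linear) = log2(1 + 16.5959) = 4.1372

4.1372 bits/s/Hz


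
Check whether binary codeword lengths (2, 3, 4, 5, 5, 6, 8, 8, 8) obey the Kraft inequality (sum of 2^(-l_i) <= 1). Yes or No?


Kraft sum = sum(2^(-l_i)) = 0.5273, need <= 1. Result: satisfied (a binary prefix-free code with these lengths exists)

Yes


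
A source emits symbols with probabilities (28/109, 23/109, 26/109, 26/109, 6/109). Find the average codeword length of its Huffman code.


Huffman construction (repeatedly merge the two least-probable nodes; each merge adds 1 bit to every symbol beneath it): 6/109 + 23/109 = 29/109; 26/109 + 26/109 = 52/109; 28/109 + 29/109 = 57/109; 52/109 + 57/109 = 1. Resulting codeword lengths (in the order the probabilities were given): (2, 3, 2, 2, 3). L_avg = sum(p_i * l_i) = 28/109*2 + 23/109*3 + 26/109*2 + 26/109*2 + 6/109*3 = 247/109 = 2.2661

2.2661 bits


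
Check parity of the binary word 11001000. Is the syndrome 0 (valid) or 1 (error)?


Syndrome = XOR of all bits = 1 XOR 1 XOR 0 XOR 0 XOR 1 XOR 0 XOR 0 XOR 0 = 1

1


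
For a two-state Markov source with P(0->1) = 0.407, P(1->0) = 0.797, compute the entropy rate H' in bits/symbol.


Stationary distribution: pi_0 = p10/(p01+p10) = 0.662, pi_1 = 0.338. Entropy rate H' = pi_0*H(p01) + pi_1*H(p10) = 0.662*0.9749 + 0.338*0.7279 = 0.8914

0.8914 bits/symbol


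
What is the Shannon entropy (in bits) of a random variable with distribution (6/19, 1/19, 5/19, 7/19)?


H = -sum(p_i * log2(p_i)). Terms: -(6/19)*log2(6/19) = 0.525147; -(1/19)*log2(1/19) = 0.223575; -(5/19)*log2(5/19) = 0.506842; -(7/19)*log2(7/19) = 0.530737. H = 0.525147 + 0.223575 + 0.506842 + 0.530737 = 1.7863

1.7863 bits


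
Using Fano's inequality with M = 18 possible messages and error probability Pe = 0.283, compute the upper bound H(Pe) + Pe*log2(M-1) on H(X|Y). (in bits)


H(Pe) = -Pe*log2(Pe) - (1-Pe)*log2(1-Pe) = -0.283*log2(0.283) - 0.717*log2(0.717) = 0.515379 + 0.344128 = 0.8595. Pe*log2(M-1) = 0.283*log2(17) = 1.156752. Bound = H(Pe) + Pe*log2(M-1) = 0.515379 + 0.344128 + 1.156752 = 2.0163

2.0163 bits


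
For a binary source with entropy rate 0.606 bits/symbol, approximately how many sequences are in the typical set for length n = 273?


log2|A_typical| = nH = 273 * 0.606 = 165.438, so |A_typical| ~ 2^165.438 = 6.336e+49

6.336e+49


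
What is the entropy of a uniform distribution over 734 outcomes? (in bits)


H = log2(n) = log2(734) = 9.5196

9.5196 bits


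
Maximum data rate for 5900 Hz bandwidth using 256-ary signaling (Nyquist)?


Rate = 2 * B * log2(M) = 2 * 5900 * 8.0 = 94400.0

94400.0 bps


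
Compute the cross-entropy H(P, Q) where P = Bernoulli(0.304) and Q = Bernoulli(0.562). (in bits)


H(P,Q) = -p*log2(q) - (1-p)*log2(1-q). -0.304*log2(0.562) = 0.252733; -0.696*log2(0.438) = 0.828934. H(P,Q) = 0.252733 + 0.828934 = 1.0817

1.0817 bits


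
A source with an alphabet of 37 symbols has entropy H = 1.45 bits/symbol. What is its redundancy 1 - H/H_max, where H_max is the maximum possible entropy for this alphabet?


H_max = log2(K) = log2(37) = 5.2095 bits/symbol. Redundancy = 1 - H/H_max = 1 - 1.45/5.2095 = 1 - 0.2783 = 0.7217

0.7217


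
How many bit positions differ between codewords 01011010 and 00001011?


Count differing positions: . ^ . ^ . . . ^ = 3 differences

3


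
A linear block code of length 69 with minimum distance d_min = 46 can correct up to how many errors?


Correction capability = floor((d-1)/2) = floor((46-1)/2) = 22

22 errors


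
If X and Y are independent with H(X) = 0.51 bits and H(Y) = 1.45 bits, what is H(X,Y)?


For independent variables, H(X,Y) = H(X) + H(Y) = 0.51 + 1.45 = 1.96

1.96 bits


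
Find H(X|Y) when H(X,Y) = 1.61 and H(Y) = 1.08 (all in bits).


H(X|Y) = H(X,Y) - H(Y) = 1.61 - 1.08 = 0.53

0.53 bits


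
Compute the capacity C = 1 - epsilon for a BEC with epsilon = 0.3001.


C = 1 - epsilon = 1 - 0.3001 = 0.6999

0.6999 bits


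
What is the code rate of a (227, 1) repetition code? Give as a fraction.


Rate = k/n = 1/227

1/227


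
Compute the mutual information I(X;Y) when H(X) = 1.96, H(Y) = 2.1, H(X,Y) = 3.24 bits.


I(X;Y) = H(X) + H(Y) - H(X,Y) = 1.96 + 2.1 - 3.24 = 0.82

0.82 bits


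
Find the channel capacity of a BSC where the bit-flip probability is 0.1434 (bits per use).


H(p) = -p*log2(p) - (1-p)*log2(1-p) = -0.1434*log2(0.1434) - 0.8566*log2(0.8566) = 0.401790 + 0.191284 = 0.5931. C = 1 - H(p) = 1 - 0.5931 = 0.4069

0.4069 bits


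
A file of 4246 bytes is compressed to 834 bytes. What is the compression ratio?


Ratio = original / compressed = 4246 / 834 = 5.0911

5.0911


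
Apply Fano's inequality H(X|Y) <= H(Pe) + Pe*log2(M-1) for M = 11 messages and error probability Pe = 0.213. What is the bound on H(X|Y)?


H(Pe) = -Pe*log2(Pe) - (1-Pe)*log2(1-Pe) = -0.213*log2(0.213) - 0.787*log2(0.787) = 0.475219 + 0.271959 = 0.7472. Pe*log2(M-1) = 0.213*log2(10) = 0.707571. Bound = H(Pe) + Pe*log2(M-1) = 0.475219 + 0.271959 + 0.707571 = 1.4547

1.4547 bits


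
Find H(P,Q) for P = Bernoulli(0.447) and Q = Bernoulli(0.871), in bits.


H(P,Q) = -p*log2(q) - (1-p)*log2(1-q). -0.447*log2(0.871) = 0.089067; -0.553*log2(0.129) = 1.633870. H(P,Q) = 0.089067 + 1.633870 = 1.7229

1.7229 bits


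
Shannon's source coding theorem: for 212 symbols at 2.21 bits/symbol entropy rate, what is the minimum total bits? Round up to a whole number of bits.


Minimum bits >= n * H = 212 * 2.21 = 468.52, rounded up to a whole number of bits = 469

469 bits


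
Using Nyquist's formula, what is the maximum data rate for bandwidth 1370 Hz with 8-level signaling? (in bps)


Rate = 2 * B * log2(M) = 2 * 1370 * 3.0 = 8220.0

8220.0 bps


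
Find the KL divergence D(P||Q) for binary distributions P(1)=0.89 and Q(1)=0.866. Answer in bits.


KL = p*log2(p/q) + (1-p)*log2((1-p)/(1-q)) = 0.89*log2(0.89/0.866) + 0.11*log2(0.11/0.134) = 0.0038

0.0038 bits


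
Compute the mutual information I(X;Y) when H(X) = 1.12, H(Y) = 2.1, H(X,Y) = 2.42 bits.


I(X;Y) = H(X) + H(Y) - H(X,Y) = 1.12 + 2.1 - 2.42 = 0.8

0.8 bits


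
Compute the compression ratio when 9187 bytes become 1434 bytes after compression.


Ratio = original / compressed = 9187 / 1434 = 6.4066

6.4066


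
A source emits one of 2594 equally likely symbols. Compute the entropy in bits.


H = log2(n) = log2(2594) = 11.341

11.341 bits


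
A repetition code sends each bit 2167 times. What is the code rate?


Rate = k/n = 1/2167

1/2167


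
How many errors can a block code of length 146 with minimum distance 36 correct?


Correction capability = floor((d-1)/2) = floor((36-1)/2) = 17

17 errors


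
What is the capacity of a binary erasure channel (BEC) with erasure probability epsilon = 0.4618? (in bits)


C = 1 - epsilon = 1 - 0.4618 = 0.5382

0.5382 bits


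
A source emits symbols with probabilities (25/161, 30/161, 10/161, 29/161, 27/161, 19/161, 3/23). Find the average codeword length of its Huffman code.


Huffman construction (repeatedly merge the two least-probable nodes; each merge adds 1 bit to every symbol beneath it): 10/161 + 19/161 = 29/161; 3/23 + 25/161 = 2/7; 27/161 + 29/161 = 8/23; 29/161 + 30/161 = 59/161; 2/7 + 8/23 = 102/161; 59/161 + 102/161 = 1. Resulting codeword lengths (in the order the probabilities were given): (3, 2, 3, 3, 3, 3, 3). L_avg = sum(p_i * l_i) = 25/161*3 + 30/161*2 + 10/161*3 + 29/161*3 + 27/161*3 + 19/161*3 + 3/23*3 = 453/161 = 2.8137

2.8137 bits


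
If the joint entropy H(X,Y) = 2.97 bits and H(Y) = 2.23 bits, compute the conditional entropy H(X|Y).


H(X|Y) = H(X,Y) - H(Y) = 2.97 - 2.23 = 0.74

0.74 bits


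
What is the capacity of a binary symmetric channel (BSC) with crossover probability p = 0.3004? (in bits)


H(p) = -p*log2(p) - (1-p)*log2(1-p) = -0.3004*log2(0.3004) - 0.6996*log2(0.6996) = 0.521207 + 0.360572 = 0.8818. C = 1 - H(p) = 1 - 0.8818 = 0.1182

0.1182 bits


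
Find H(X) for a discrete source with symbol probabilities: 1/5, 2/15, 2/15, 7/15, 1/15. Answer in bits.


H = -sum(p_i * log2(p_i)). Terms: -(1/5)*log2(1/5) = 0.464386; -(2/15)*log2(2/15) = 0.387585; -(2/15)*log2(2/15) = 0.387585; -(7/15)*log2(7/15) = 0.513117; -(1/15)*log2(1/15) = 0.260459. H = 0.464386 + 0.387585 + 0.387585 + 0.513117 + 0.260459 = 2.0131

2.0131 bits


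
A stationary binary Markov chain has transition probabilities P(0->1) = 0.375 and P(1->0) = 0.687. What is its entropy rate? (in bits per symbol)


Stationary distribution: pi_0 = p10/(p01+p10) = 0.6469, pi_1 = 0.3531. Entropy rate H' = pi_0*H(p01) + pi_1*H(p10) = 0.6469*0.9544 + 0.3531*0.8966 = 0.934

0.934 bits/symbol


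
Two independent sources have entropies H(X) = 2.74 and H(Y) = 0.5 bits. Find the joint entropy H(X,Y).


For independent variables, H(X,Y) = H(X) + H(Y) = 2.74 + 0.5 = 3.24

3.24 bits


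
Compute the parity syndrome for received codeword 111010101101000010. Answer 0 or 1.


Syndrome = XOR of all bits = 1 XOR 1 XOR 1 XOR 0 XOR 1 XOR 0 XOR 1 XOR 0 XOR 1 XOR 1 XOR 0 XOR 1 XOR 0 XOR 0 XOR 0 XOR 0 XOR 1 XOR 0 = 1

1


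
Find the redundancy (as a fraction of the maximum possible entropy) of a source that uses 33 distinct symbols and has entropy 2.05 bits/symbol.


H_max = log2(K) = log2(33) = 5.0444 bits/symbol. Redundancy = 1 - H/H_max = 1 - 2.05/5.0444 = 1 - 0.4064 = 0.5936

0.5936


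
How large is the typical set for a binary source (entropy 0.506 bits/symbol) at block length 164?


log2|A_typical| = nH = 164 * 0.506 = 82.984, so |A_typical| ~ 2^82.984 = 9.565e+24

9.565e+24


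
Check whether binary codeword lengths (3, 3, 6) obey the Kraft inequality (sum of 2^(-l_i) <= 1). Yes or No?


Kraft sum = sum(2^(-l_i)) = 0.2656, need <= 1. Result: satisfied (a binary prefix-free code with these lengths exists)

Yes


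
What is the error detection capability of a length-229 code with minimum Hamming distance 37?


Detection capability = d_min - 1 = 37 - 1 = 36

36 errors


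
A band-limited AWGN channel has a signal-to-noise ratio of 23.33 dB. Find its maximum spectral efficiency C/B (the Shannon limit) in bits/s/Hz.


SNR_linear = 10^(23.33/10) = 215.2782; C/B = log2(1 + SNR_linear) = log2(1 + 215.2782) = 7.7567

7.7567 bits/s/Hz


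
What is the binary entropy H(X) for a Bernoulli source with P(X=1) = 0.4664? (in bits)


H = -p*log2(p) - (1-p)*log2(1-p). -0.4664*log2(0.4664) = 0.513208; -0.5336*log2(0.5336) = 0.483532. H = 0.513208 + 0.483532 = 0.9967

0.9967 bits


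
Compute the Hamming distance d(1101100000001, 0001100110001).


Count differing positions: ^ ^ . . . . . ^ ^ . . . . = 4 differences

4


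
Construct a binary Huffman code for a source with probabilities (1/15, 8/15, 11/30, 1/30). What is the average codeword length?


Huffman construction (repeatedly merge the two least-probable nodes; each merge adds 1 bit to every symbol beneath it): 1/30 + 1/15 = 1/10; 1/10 + 11/30 = 7/15; 7/15 + 8/15 = 1. Resulting codeword lengths (in the order the probabilities were given): (3, 1, 2, 3). L_avg = sum(p_i * l_i) = 1/15*3 + 8/15*1 + 11/30*2 + 1/30*3 = 47/30 = 1.5667

1.5667 bits
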